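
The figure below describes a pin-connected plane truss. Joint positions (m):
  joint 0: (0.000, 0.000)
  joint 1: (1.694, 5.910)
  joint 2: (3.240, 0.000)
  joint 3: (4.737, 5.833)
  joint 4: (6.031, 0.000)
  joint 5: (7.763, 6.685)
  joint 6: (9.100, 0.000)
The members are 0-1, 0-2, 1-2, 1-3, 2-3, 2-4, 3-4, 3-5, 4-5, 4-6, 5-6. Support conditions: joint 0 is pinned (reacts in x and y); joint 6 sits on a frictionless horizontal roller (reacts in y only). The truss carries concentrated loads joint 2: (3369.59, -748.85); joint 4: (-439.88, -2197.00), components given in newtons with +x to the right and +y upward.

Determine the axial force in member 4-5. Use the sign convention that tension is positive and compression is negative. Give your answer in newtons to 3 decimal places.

2027.686

N=7 nodes, M=11 members, R=3 reactions → 2N=14, M+R=14
member 0 (0-1): L=6.1480, (cx,cy)=(0.2755,0.9613)
member 1 (0-2): L=3.2400, (cx,cy)=(1.0000,0.0000)
member 2 (1-2): L=6.1089, (cx,cy)=(0.2531,-0.9674)
member 3 (1-3): L=3.0440, (cx,cy)=(0.9997,-0.0253)
member 4 (2-3): L=6.0220, (cx,cy)=(0.2486,0.9686)
member 5 (2-4): L=2.7910, (cx,cy)=(1.0000,0.0000)
member 6 (3-4): L=5.9748, (cx,cy)=(0.2166,-0.9763)
member 7 (3-5): L=3.1437, (cx,cy)=(0.9626,0.2710)
member 8 (4-5): L=6.9057, (cx,cy)=(0.2508,0.9680)
member 9 (4-6): L=3.0690, (cx,cy)=(1.0000,0.0000)
member 10 (5-6): L=6.8174, (cx,cy)=(0.1961,-0.9806)
solve A·x = −loads:
  F[0-1] = -1272.4259 N (compression)
  F[0-2] = +3280.3109 N (tension)
  F[1-2] = +1281.9848 N (tension)
  F[1-3] = -675.2551 N (compression)
  F[2-3] = -507.3272 N (compression)
  F[2-4] = +361.2740 N (tension)
  F[3-4] = +239.8161 N (tension)
  F[3-5] = -886.2624 N (compression)
  F[4-5] = +2027.6862 N (tension)
  F[4-6] = +344.5358 N (tension)
  F[5-6] = -1756.7950 N (compression)
  Rx@0 = -2929.7100 N
  Ry@0 = +1223.1708 N
  Ry@6 = +1722.6792 N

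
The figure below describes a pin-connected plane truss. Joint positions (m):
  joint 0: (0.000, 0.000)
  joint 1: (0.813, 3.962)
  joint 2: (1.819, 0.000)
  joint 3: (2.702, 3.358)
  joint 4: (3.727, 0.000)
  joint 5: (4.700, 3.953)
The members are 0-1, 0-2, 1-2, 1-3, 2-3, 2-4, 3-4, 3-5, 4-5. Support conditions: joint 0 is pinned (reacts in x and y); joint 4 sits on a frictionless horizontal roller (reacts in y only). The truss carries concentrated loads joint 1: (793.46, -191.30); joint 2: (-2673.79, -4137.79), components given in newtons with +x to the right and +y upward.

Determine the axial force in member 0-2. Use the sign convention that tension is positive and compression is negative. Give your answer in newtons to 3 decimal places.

-1588.048

N=6 nodes, M=9 members, R=3 reactions → 2N=12, M+R=12
member 0 (0-1): L=4.0446, (cx,cy)=(0.2010,0.9796)
member 1 (0-2): L=1.8190, (cx,cy)=(1.0000,0.0000)
member 2 (1-2): L=4.0877, (cx,cy)=(0.2461,-0.9692)
member 3 (1-3): L=1.9832, (cx,cy)=(0.9525,-0.3046)
member 4 (2-3): L=3.4722, (cx,cy)=(0.2543,0.9671)
member 5 (2-4): L=1.9080, (cx,cy)=(1.0000,0.0000)
member 6 (3-4): L=3.5110, (cx,cy)=(0.2919,-0.9564)
member 7 (3-5): L=2.0847, (cx,cy)=(0.9584,0.2854)
member 8 (4-5): L=4.0710, (cx,cy)=(0.2390,0.9710)
solve A·x = −loads:
  F[0-1] = -1454.0585 N (compression)
  F[0-2] = -1588.0482 N (compression)
  F[1-2] = +1774.4485 N (tension)
  F[1-3] = -1598.3701 N (compression)
  F[2-3] = +2500.1130 N (tension)
  F[2-4] = +886.6373 N (tension)
  F[3-4] = -3037.0163 N (compression)
  F[3-5] = +0.0000 N (tension)
  F[4-5] = -0.0000 N (compression)
  Rx@0 = +1880.3300 N
  Ry@0 = +1424.3797 N
  Ry@4 = +2904.7103 N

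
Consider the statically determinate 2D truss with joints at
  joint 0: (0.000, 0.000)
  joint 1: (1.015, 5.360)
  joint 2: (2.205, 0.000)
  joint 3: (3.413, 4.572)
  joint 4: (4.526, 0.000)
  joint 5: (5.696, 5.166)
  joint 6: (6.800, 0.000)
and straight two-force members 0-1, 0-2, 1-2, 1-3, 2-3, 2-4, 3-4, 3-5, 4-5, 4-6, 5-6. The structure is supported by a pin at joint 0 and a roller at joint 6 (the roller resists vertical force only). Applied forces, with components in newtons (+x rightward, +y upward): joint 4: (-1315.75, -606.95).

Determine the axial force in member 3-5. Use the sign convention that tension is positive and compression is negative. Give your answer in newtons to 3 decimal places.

-195.252

N=7 nodes, M=11 members, R=3 reactions → 2N=14, M+R=14
member 0 (0-1): L=5.4553, (cx,cy)=(0.1861,0.9825)
member 1 (0-2): L=2.2050, (cx,cy)=(1.0000,0.0000)
member 2 (1-2): L=5.4905, (cx,cy)=(0.2167,-0.9762)
member 3 (1-3): L=2.5242, (cx,cy)=(0.9500,-0.3122)
member 4 (2-3): L=4.7289, (cx,cy)=(0.2555,0.9668)
member 5 (2-4): L=2.3210, (cx,cy)=(1.0000,0.0000)
member 6 (3-4): L=4.7055, (cx,cy)=(0.2365,-0.9716)
member 7 (3-5): L=2.3590, (cx,cy)=(0.9678,0.2518)
member 8 (4-5): L=5.2968, (cx,cy)=(0.2209,0.9753)
member 9 (4-6): L=2.2740, (cx,cy)=(1.0000,0.0000)
member 10 (5-6): L=5.2826, (cx,cy)=(0.2090,-0.9779)
solve A·x = −loads:
  F[0-1] = -206.5784 N (compression)
  F[0-2] = -1277.3142 N (compression)
  F[1-2] = +238.2315 N (tension)
  F[1-3] = -94.8078 N (compression)
  F[2-3] = -240.5496 N (compression)
  F[2-4] = -1164.2319 N (compression)
  F[3-4] = +158.2986 N (tension)
  F[3-5] = -195.2517 N (compression)
  F[4-5] = +464.6196 N (tension)
  F[4-6] = +86.3323 N (tension)
  F[5-6] = -413.1006 N (compression)
  Rx@0 = +1315.7500 N
  Ry@0 = +202.9712 N
  Ry@6 = +403.9788 N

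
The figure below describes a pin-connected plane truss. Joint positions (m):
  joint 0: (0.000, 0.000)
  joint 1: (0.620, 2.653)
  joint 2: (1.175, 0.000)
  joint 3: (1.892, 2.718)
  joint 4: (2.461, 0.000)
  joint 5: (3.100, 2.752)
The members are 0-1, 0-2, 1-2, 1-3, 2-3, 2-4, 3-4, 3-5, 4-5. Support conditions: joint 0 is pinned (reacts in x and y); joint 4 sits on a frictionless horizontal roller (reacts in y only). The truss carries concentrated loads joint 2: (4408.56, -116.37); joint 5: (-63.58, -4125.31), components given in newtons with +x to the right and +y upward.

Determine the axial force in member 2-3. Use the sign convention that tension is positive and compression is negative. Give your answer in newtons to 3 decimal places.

1069.961

N=6 nodes, M=9 members, R=3 reactions → 2N=12, M+R=12
member 0 (0-1): L=2.7245, (cx,cy)=(0.2276,0.9738)
member 1 (0-2): L=1.1750, (cx,cy)=(1.0000,0.0000)
member 2 (1-2): L=2.7104, (cx,cy)=(0.2048,-0.9788)
member 3 (1-3): L=1.2737, (cx,cy)=(0.9987,0.0510)
member 4 (2-3): L=2.8110, (cx,cy)=(0.2551,0.9669)
member 5 (2-4): L=1.2860, (cx,cy)=(1.0000,0.0000)
member 6 (3-4): L=2.7769, (cx,cy)=(0.2049,-0.9788)
member 7 (3-5): L=1.2085, (cx,cy)=(0.9996,0.0281)
member 8 (4-5): L=2.8252, (cx,cy)=(0.2262,0.9741)
solve A·x = −loads:
  F[0-1] = +964.5386 N (tension)
  F[0-2] = +4125.4837 N (tension)
  F[1-2] = -938.0763 N (compression)
  F[1-3] = +412.1180 N (tension)
  F[2-3] = +1069.9615 N (tension)
  F[2-4] = -748.0773 N (compression)
  F[3-4] = -1052.5993 N (compression)
  F[3-5] = +900.5348 N (tension)
  F[4-5] = -4261.0672 N (compression)
  Rx@0 = -4344.9800 N
  Ry@0 = -939.2317 N
  Ry@4 = +5180.9117 N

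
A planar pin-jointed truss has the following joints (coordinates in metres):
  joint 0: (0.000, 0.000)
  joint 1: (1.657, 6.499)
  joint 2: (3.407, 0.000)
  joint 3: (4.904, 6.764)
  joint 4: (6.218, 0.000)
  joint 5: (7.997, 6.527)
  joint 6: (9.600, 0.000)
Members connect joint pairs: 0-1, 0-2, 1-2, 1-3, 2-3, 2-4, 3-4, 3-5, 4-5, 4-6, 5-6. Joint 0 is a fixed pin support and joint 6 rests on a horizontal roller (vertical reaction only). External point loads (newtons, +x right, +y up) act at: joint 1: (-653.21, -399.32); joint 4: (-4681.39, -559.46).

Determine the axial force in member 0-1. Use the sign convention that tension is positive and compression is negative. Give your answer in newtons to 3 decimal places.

N=7 nodes, M=11 members, R=3 reactions → 2N=14, M+R=14
member 0 (0-1): L=6.7069, (cx,cy)=(0.2471,0.9690)
member 1 (0-2): L=3.4070, (cx,cy)=(1.0000,0.0000)
member 2 (1-2): L=6.7305, (cx,cy)=(0.2600,-0.9656)
member 3 (1-3): L=3.2578, (cx,cy)=(0.9967,0.0813)
member 4 (2-3): L=6.9277, (cx,cy)=(0.2161,0.9764)
member 5 (2-4): L=2.8110, (cx,cy)=(1.0000,0.0000)
member 6 (3-4): L=6.8904, (cx,cy)=(0.1907,-0.9816)
member 7 (3-5): L=3.1021, (cx,cy)=(0.9971,-0.0764)
member 8 (4-5): L=6.7651, (cx,cy)=(0.2630,0.9648)
member 9 (4-6): L=3.3820, (cx,cy)=(1.0000,0.0000)
member 10 (5-6): L=6.7210, (cx,cy)=(0.2385,-0.9711)
solve A·x = −loads:
  F[0-1] = -1000.7201 N (compression)
  F[0-2] = -5087.3635 N (compression)
  F[1-2] = +611.5681 N (tension)
  F[1-3] = +247.7803 N (tension)
  F[2-3] = -604.8235 N (compression)
  F[2-4] = -4797.6530 N (compression)
  F[3-4] = +580.6087 N (tension)
  F[3-5] = +5.5579 N (tension)
  F[4-5] = -10.8765 N (compression)
  F[4-6] = -2.6815 N (compression)
  F[5-6] = +11.2428 N (tension)
  Rx@0 = +5334.6000 N
  Ry@0 = +969.6984 N
  Ry@6 = -10.9184 N

-1000.720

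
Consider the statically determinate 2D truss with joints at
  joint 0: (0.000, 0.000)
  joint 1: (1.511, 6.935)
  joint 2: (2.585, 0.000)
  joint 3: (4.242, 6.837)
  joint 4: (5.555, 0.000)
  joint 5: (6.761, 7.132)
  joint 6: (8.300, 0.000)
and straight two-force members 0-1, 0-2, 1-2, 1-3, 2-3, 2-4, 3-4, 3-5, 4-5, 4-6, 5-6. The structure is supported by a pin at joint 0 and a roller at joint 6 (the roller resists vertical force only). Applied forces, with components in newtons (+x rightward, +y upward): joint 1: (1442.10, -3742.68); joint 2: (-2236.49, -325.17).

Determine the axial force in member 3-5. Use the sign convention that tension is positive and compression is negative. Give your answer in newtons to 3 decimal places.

-785.769

N=7 nodes, M=11 members, R=3 reactions → 2N=14, M+R=14
member 0 (0-1): L=7.0977, (cx,cy)=(0.2129,0.9771)
member 1 (0-2): L=2.5850, (cx,cy)=(1.0000,0.0000)
member 2 (1-2): L=7.0177, (cx,cy)=(0.1530,-0.9882)
member 3 (1-3): L=2.7328, (cx,cy)=(0.9994,-0.0359)
member 4 (2-3): L=7.0349, (cx,cy)=(0.2355,0.9719)
member 5 (2-4): L=2.9700, (cx,cy)=(1.0000,0.0000)
member 6 (3-4): L=6.9619, (cx,cy)=(0.1886,-0.9821)
member 7 (3-5): L=2.5362, (cx,cy)=(0.9932,0.1163)
member 8 (4-5): L=7.2332, (cx,cy)=(0.1667,0.9860)
member 9 (4-6): L=2.7450, (cx,cy)=(1.0000,0.0000)
member 10 (5-6): L=7.2962, (cx,cy)=(0.2109,-0.9775)
solve A·x = −loads:
  F[0-1] = -2129.0989 N (compression)
  F[0-2] = -341.1350 N (compression)
  F[1-2] = -1622.3951 N (compression)
  F[1-3] = -1648.1202 N (compression)
  F[2-3] = +1984.2807 N (tension)
  F[2-4] = +1179.6846 N (tension)
  F[3-4] = -2116.9425 N (compression)
  F[3-5] = -785.7691 N (compression)
  F[4-5] = +2108.4662 N (tension)
  F[4-6] = +428.8908 N (tension)
  F[5-6] = -2033.3046 N (compression)
  Rx@0 = +794.3900 N
  Ry@0 = +2080.2937 N
  Ry@6 = +1987.5563 N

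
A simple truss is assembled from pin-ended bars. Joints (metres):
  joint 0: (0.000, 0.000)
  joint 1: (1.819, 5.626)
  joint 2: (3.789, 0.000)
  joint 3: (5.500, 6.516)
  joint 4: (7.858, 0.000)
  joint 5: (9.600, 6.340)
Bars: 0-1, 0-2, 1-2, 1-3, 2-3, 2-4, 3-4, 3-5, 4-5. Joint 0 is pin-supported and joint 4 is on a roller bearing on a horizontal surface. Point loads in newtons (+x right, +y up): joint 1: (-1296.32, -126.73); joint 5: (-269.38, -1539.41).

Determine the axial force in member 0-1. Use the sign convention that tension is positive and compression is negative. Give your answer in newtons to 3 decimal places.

-947.535

N=6 nodes, M=9 members, R=3 reactions → 2N=12, M+R=12
member 0 (0-1): L=5.9128, (cx,cy)=(0.3076,0.9515)
member 1 (0-2): L=3.7890, (cx,cy)=(1.0000,0.0000)
member 2 (1-2): L=5.9609, (cx,cy)=(0.3305,-0.9438)
member 3 (1-3): L=3.7871, (cx,cy)=(0.9720,0.2350)
member 4 (2-3): L=6.7369, (cx,cy)=(0.2540,0.9672)
member 5 (2-4): L=4.0690, (cx,cy)=(1.0000,0.0000)
member 6 (3-4): L=6.9295, (cx,cy)=(0.3403,-0.9403)
member 7 (3-5): L=4.1038, (cx,cy)=(0.9991,-0.0429)
member 8 (4-5): L=6.5750, (cx,cy)=(0.2649,0.9643)
solve A·x = −loads:
  F[0-1] = -947.5354 N (compression)
  F[0-2] = -1274.2001 N (compression)
  F[1-2] = +994.2205 N (tension)
  F[1-3] = +695.7306 N (tension)
  F[2-3] = -970.1675 N (compression)
  F[2-4] = -699.2274 N (compression)
  F[3-4] = +817.0979 N (tension)
  F[3-5] = +151.9429 N (tension)
  F[4-5] = -1589.7037 N (compression)
  Rx@0 = +1565.7000 N
  Ry@0 = +901.5826 N
  Ry@4 = +764.5574 N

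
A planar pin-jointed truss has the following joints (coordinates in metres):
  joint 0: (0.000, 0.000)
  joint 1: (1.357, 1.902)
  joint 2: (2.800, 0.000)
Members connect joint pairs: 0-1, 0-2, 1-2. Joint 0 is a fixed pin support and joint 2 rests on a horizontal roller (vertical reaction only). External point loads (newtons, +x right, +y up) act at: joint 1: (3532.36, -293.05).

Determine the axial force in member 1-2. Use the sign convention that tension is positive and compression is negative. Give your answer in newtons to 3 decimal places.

N=3 nodes, M=3 members, R=3 reactions → 2N=6, M+R=6
member 0 (0-1): L=2.3365, (cx,cy)=(0.5808,0.8141)
member 1 (0-2): L=2.8000, (cx,cy)=(1.0000,0.0000)
member 2 (1-2): L=2.3874, (cx,cy)=(0.6044,-0.7967)
solve A·x = −loads:
  F[0-1] = +2762.0567 N (tension)
  F[0-2] = +1928.1775 N (tension)
  F[1-2] = -3190.1603 N (compression)
  Rx@0 = -3532.3600 N
  Ry@0 = -2248.4563 N
  Ry@2 = +2541.5063 N

-3190.160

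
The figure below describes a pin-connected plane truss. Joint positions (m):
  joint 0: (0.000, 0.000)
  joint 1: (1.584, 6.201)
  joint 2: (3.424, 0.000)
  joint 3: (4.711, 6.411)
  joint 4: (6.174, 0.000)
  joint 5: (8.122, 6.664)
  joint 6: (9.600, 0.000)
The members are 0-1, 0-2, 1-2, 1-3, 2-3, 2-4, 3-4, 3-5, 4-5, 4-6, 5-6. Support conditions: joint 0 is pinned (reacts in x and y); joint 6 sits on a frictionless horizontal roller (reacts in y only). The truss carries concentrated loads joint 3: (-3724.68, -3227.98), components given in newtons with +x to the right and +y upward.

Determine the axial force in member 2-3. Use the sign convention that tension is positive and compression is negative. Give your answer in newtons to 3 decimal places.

N=7 nodes, M=11 members, R=3 reactions → 2N=14, M+R=14
member 0 (0-1): L=6.4001, (cx,cy)=(0.2475,0.9689)
member 1 (0-2): L=3.4240, (cx,cy)=(1.0000,0.0000)
member 2 (1-2): L=6.4682, (cx,cy)=(0.2845,-0.9587)
member 3 (1-3): L=3.1340, (cx,cy)=(0.9978,0.0670)
member 4 (2-3): L=6.5389, (cx,cy)=(0.1968,0.9804)
member 5 (2-4): L=2.7500, (cx,cy)=(1.0000,0.0000)
member 6 (3-4): L=6.5758, (cx,cy)=(0.2225,-0.9749)
member 7 (3-5): L=3.4204, (cx,cy)=(0.9973,0.0740)
member 8 (4-5): L=6.9429, (cx,cy)=(0.2806,0.9598)
member 9 (4-6): L=3.4260, (cx,cy)=(1.0000,0.0000)
member 10 (5-6): L=6.8259, (cx,cy)=(0.2165,-0.9763)
solve A·x = −loads:
  F[0-1] = -4263.9599 N (compression)
  F[0-2] = -2669.3687 N (compression)
  F[1-2] = +4152.6642 N (tension)
  F[1-3] = -2241.6465 N (compression)
  F[2-3] = -4060.5269 N (compression)
  F[2-4] = -688.8708 N (compression)
  F[3-4] = +962.6604 N (tension)
  F[3-5] = +476.0001 N (tension)
  F[4-5] = -977.8096 N (compression)
  F[4-6] = -200.3471 N (compression)
  F[5-6] = +925.2746 N (tension)
  Rx@0 = +3724.6800 N
  Ry@0 = +4131.3039 N
  Ry@6 = -903.3239 N

-4060.527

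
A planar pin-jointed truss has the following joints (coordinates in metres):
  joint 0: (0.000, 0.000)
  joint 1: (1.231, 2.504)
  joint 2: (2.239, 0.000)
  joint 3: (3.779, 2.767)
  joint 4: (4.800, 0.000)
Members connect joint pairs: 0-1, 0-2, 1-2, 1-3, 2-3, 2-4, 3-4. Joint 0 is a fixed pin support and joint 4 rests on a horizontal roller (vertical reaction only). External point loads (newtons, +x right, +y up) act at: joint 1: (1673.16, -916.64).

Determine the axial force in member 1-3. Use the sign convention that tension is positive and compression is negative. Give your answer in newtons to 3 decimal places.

N=5 nodes, M=7 members, R=3 reactions → 2N=10, M+R=10
member 0 (0-1): L=2.7902, (cx,cy)=(0.4412,0.8974)
member 1 (0-2): L=2.2390, (cx,cy)=(1.0000,0.0000)
member 2 (1-2): L=2.6993, (cx,cy)=(0.3734,-0.9277)
member 3 (1-3): L=2.5615, (cx,cy)=(0.9947,0.1027)
member 4 (2-3): L=3.1667, (cx,cy)=(0.4863,0.8738)
member 5 (2-4): L=2.5610, (cx,cy)=(1.0000,0.0000)
member 6 (3-4): L=2.9494, (cx,cy)=(0.3462,-0.9382)
solve A·x = −loads:
  F[0-1] = +213.1358 N (tension)
  F[0-2] = +1579.1282 N (tension)
  F[1-2] = -1315.3632 N (compression)
  F[1-3] = -1093.7073 N (compression)
  F[2-3] = +1396.4604 N (tension)
  F[2-4] = +408.8102 N (tension)
  F[3-4] = -1180.9294 N (compression)
  Rx@0 = -1673.1600 N
  Ry@0 = -191.2718 N
  Ry@4 = +1107.9118 N

-1093.707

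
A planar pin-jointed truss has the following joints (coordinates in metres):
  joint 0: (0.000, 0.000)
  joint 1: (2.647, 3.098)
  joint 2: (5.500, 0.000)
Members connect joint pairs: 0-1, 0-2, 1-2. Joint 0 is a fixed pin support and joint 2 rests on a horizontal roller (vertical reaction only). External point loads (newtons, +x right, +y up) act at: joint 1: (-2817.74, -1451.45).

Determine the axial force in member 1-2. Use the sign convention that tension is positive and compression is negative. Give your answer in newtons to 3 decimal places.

N=3 nodes, M=3 members, R=3 reactions → 2N=6, M+R=6
member 0 (0-1): L=4.0748, (cx,cy)=(0.6496,0.7603)
member 1 (0-2): L=5.5000, (cx,cy)=(1.0000,0.0000)
member 2 (1-2): L=4.2116, (cx,cy)=(0.6774,-0.7356)
solve A·x = −loads:
  F[0-1] = -3077.9052 N (compression)
  F[0-2] = -818.3384 N (compression)
  F[1-2] = +1208.0192 N (tension)
  Rx@0 = +2817.7400 N
  Ry@0 = +2340.0628 N
  Ry@2 = -888.6128 N

1208.019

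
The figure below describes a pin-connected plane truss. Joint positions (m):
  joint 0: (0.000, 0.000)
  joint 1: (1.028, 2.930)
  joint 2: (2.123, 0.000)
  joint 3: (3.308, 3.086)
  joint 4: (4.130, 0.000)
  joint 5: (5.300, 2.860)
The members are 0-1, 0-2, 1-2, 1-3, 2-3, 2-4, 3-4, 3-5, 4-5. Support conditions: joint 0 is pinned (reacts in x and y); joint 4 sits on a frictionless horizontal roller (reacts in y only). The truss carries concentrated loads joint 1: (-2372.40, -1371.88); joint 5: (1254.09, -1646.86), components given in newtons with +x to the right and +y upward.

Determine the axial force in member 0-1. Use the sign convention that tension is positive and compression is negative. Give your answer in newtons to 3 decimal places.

-1460.877

N=6 nodes, M=9 members, R=3 reactions → 2N=12, M+R=12
member 0 (0-1): L=3.1051, (cx,cy)=(0.3311,0.9436)
member 1 (0-2): L=2.1230, (cx,cy)=(1.0000,0.0000)
member 2 (1-2): L=3.1279, (cx,cy)=(0.3501,-0.9367)
member 3 (1-3): L=2.2853, (cx,cy)=(0.9977,0.0683)
member 4 (2-3): L=3.3057, (cx,cy)=(0.3585,0.9335)
member 5 (2-4): L=2.0070, (cx,cy)=(1.0000,0.0000)
member 6 (3-4): L=3.1936, (cx,cy)=(0.2574,-0.9663)
member 7 (3-5): L=2.0048, (cx,cy)=(0.9936,-0.1127)
member 8 (4-5): L=3.0901, (cx,cy)=(0.3786,0.9255)
solve A·x = −loads:
  F[0-1] = -1460.8772 N (compression)
  F[0-2] = -634.6609 N (compression)
  F[1-2] = +141.4051 N (tension)
  F[1-3] = +1843.5491 N (tension)
  F[2-3] = -141.8871 N (compression)
  F[2-4] = -534.2964 N (compression)
  F[3-4] = -209.4590 N (compression)
  F[3-5] = +1854.1179 N (tension)
  F[4-5] = -1553.5075 N (compression)
  Rx@0 = +1118.3100 N
  Ry@0 = +1378.4940 N
  Ry@4 = +1640.2460 N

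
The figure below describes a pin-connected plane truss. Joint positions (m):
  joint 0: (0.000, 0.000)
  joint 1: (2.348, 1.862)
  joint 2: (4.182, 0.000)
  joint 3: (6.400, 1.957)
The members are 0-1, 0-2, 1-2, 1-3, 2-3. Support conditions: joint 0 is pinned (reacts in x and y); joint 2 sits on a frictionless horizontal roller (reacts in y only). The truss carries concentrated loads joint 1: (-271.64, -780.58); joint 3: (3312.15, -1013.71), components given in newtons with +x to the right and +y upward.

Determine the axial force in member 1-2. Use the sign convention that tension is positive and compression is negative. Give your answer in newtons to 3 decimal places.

-3224.756

N=4 nodes, M=5 members, R=3 reactions → 2N=8, M+R=8
member 0 (0-1): L=2.9967, (cx,cy)=(0.7835,0.6214)
member 1 (0-2): L=4.1820, (cx,cy)=(1.0000,0.0000)
member 2 (1-2): L=2.6135, (cx,cy)=(0.7017,-0.7124)
member 3 (1-3): L=4.0531, (cx,cy)=(0.9997,0.0234)
member 4 (2-3): L=2.9579, (cx,cy)=(0.7498,0.6616)
solve A·x = −loads:
  F[0-1] = +2614.1700 N (tension)
  F[0-2] = +992.2260 N (tension)
  F[1-2] = -3224.7556 N (compression)
  F[1-3] = +4584.0904 N (tension)
  F[2-3] = -1694.5854 N (compression)
  Rx@0 = -3040.5100 N
  Ry@0 = -1624.3206 N
  Ry@2 = +3418.6106 N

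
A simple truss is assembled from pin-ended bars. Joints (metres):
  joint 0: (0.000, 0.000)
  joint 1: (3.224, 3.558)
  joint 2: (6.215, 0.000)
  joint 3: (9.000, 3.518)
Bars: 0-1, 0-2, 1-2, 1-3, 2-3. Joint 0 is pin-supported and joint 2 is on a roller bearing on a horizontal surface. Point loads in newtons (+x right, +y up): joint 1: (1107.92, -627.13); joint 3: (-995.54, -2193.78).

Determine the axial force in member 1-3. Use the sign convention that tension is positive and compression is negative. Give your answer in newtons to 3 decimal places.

N=4 nodes, M=5 members, R=3 reactions → 2N=8, M+R=8
member 0 (0-1): L=4.8014, (cx,cy)=(0.6715,0.7410)
member 1 (0-2): L=6.2150, (cx,cy)=(1.0000,0.0000)
member 2 (1-2): L=4.6482, (cx,cy)=(0.6435,-0.7655)
member 3 (1-3): L=5.7761, (cx,cy)=(1.0000,-0.0069)
member 4 (2-3): L=4.4869, (cx,cy)=(0.6207,0.7841)
solve A·x = −loads:
  F[0-1] = +1014.7835 N (tension)
  F[0-2] = -569.0160 N (compression)
  F[1-2] = -1808.3454 N (compression)
  F[1-3] = +737.1272 N (tension)
  F[2-3] = -2791.4824 N (compression)
  Rx@0 = -112.3800 N
  Ry@0 = -751.9873 N
  Ry@2 = +3572.8973 N

737.127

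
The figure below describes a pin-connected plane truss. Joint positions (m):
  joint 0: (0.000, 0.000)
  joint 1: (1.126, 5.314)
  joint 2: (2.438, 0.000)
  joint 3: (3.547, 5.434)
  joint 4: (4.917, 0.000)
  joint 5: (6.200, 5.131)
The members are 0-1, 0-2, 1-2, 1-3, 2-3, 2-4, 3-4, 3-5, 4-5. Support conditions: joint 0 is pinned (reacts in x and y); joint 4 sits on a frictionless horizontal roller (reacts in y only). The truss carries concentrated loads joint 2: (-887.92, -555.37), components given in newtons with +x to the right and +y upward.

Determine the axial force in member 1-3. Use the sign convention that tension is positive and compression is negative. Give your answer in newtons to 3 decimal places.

-127.064

N=6 nodes, M=9 members, R=3 reactions → 2N=12, M+R=12
member 0 (0-1): L=5.4320, (cx,cy)=(0.2073,0.9783)
member 1 (0-2): L=2.4380, (cx,cy)=(1.0000,0.0000)
member 2 (1-2): L=5.4736, (cx,cy)=(0.2397,-0.9708)
member 3 (1-3): L=2.4240, (cx,cy)=(0.9988,0.0495)
member 4 (2-3): L=5.5460, (cx,cy)=(0.2000,0.9798)
member 5 (2-4): L=2.4790, (cx,cy)=(1.0000,0.0000)
member 6 (3-4): L=5.6040, (cx,cy)=(0.2445,-0.9697)
member 7 (3-5): L=2.6702, (cx,cy)=(0.9935,-0.1135)
member 8 (4-5): L=5.2890, (cx,cy)=(0.2426,0.9701)
solve A·x = −loads:
  F[0-1] = -286.2173 N (compression)
  F[0-2] = -828.5898 N (compression)
  F[1-2] = +281.9290 N (tension)
  F[1-3] = -127.0636 N (compression)
  F[2-3] = +287.4657 N (tension)
  F[2-4] = +69.4252 N (tension)
  F[3-4] = -283.9863 N (compression)
  F[3-5] = -0.0000 N (tension)
  F[4-5] = +0.0000 N (tension)
  Rx@0 = +887.9200 N
  Ry@0 = +280.0005 N
  Ry@4 = +275.3695 N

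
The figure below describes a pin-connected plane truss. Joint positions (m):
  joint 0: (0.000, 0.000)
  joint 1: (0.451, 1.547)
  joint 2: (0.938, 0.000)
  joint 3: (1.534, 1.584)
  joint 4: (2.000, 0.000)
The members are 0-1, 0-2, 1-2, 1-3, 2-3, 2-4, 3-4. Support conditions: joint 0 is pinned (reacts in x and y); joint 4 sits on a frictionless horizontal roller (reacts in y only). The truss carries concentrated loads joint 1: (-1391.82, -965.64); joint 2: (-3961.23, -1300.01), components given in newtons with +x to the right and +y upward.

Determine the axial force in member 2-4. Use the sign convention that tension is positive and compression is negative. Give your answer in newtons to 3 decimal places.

N=5 nodes, M=7 members, R=3 reactions → 2N=10, M+R=10
member 0 (0-1): L=1.6114, (cx,cy)=(0.2799,0.9600)
member 1 (0-2): L=0.9380, (cx,cy)=(1.0000,0.0000)
member 2 (1-2): L=1.6218, (cx,cy)=(0.3003,-0.9539)
member 3 (1-3): L=1.0836, (cx,cy)=(0.9994,0.0341)
member 4 (2-3): L=1.6924, (cx,cy)=(0.3522,0.9359)
member 5 (2-4): L=1.0620, (cx,cy)=(1.0000,0.0000)
member 6 (3-4): L=1.6511, (cx,cy)=(0.2822,-0.9593)
solve A·x = −loads:
  F[0-1] = -2619.4534 N (compression)
  F[0-2] = -4619.9152 N (compression)
  F[1-2] = +1630.1333 N (tension)
  F[1-3] = +169.2948 N (tension)
  F[2-3] = -272.3430 N (compression)
  F[2-4] = -73.2880 N (compression)
  F[3-4] = +259.6729 N (tension)
  Rx@0 = +5353.0500 N
  Ry@0 = +2514.7663 N
  Ry@4 = -249.1163 N

-73.288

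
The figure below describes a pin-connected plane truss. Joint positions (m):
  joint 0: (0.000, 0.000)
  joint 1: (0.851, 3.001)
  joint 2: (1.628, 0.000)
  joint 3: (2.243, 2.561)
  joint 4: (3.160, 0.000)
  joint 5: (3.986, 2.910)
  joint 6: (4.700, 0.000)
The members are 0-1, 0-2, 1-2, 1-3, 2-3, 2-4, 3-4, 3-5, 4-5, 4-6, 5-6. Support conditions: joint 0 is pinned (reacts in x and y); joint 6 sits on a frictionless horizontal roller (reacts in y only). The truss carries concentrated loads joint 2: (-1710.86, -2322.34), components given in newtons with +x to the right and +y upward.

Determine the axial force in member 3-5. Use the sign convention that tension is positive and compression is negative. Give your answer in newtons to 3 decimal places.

-460.318

N=7 nodes, M=11 members, R=3 reactions → 2N=14, M+R=14
member 0 (0-1): L=3.1193, (cx,cy)=(0.2728,0.9621)
member 1 (0-2): L=1.6280, (cx,cy)=(1.0000,0.0000)
member 2 (1-2): L=3.1000, (cx,cy)=(0.2506,-0.9681)
member 3 (1-3): L=1.4599, (cx,cy)=(0.9535,-0.3014)
member 4 (2-3): L=2.6338, (cx,cy)=(0.2335,0.9724)
member 5 (2-4): L=1.5320, (cx,cy)=(1.0000,0.0000)
member 6 (3-4): L=2.7202, (cx,cy)=(0.3371,-0.9415)
member 7 (3-5): L=1.7776, (cx,cy)=(0.9805,0.1963)
member 8 (4-5): L=3.0250, (cx,cy)=(0.2731,0.9620)
member 9 (4-6): L=1.5400, (cx,cy)=(1.0000,0.0000)
member 10 (5-6): L=2.9963, (cx,cy)=(0.2383,-0.9712)
solve A·x = −loads:
  F[0-1] = -1577.7714 N (compression)
  F[0-2] = -1280.4199 N (compression)
  F[1-2] = +1860.8083 N (tension)
  F[1-3] = -940.5867 N (compression)
  F[2-3] = +535.7421 N (tension)
  F[2-4] = +771.7523 N (tension)
  F[3-4] = -950.4256 N (compression)
  F[3-5] = -460.3183 N (compression)
  F[4-5] = +930.1431 N (tension)
  F[4-6] = +197.3729 N (tension)
  F[5-6] = -828.2790 N (compression)
  Rx@0 = +1710.8600 N
  Ry@0 = +1517.9210 N
  Ry@6 = +804.4190 N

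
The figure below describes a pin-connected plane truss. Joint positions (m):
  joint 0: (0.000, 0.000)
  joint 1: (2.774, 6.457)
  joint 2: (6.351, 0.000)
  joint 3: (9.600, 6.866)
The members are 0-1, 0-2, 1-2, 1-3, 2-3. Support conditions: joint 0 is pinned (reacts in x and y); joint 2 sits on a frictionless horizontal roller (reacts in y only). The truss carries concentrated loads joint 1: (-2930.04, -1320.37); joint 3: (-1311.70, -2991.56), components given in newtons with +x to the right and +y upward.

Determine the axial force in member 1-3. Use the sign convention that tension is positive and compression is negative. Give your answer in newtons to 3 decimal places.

107.134

N=4 nodes, M=5 members, R=3 reactions → 2N=8, M+R=8
member 0 (0-1): L=7.0277, (cx,cy)=(0.3947,0.9188)
member 1 (0-2): L=6.3510, (cx,cy)=(1.0000,0.0000)
member 2 (1-2): L=7.3816, (cx,cy)=(0.4846,-0.8747)
member 3 (1-3): L=6.8382, (cx,cy)=(0.9982,0.0598)
member 4 (2-3): L=7.5959, (cx,cy)=(0.4277,0.9039)
solve A·x = −loads:
  F[0-1] = -3929.3304 N (compression)
  F[0-2] = -2690.7300 N (compression)
  F[1-2] = +2625.1111 N (tension)
  F[1-3] = +107.1340 N (tension)
  F[2-3] = -3316.6785 N (compression)
  Rx@0 = +4241.7400 N
  Ry@0 = +3610.2638 N
  Ry@2 = +701.6662 N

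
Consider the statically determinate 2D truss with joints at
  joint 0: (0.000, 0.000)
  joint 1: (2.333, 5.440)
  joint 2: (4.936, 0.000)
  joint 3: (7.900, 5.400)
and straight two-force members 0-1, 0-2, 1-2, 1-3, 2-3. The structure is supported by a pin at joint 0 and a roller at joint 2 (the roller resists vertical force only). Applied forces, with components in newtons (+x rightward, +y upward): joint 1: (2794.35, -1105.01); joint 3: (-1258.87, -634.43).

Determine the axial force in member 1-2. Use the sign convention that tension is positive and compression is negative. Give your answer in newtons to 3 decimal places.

N=4 nodes, M=5 members, R=3 reactions → 2N=8, M+R=8
member 0 (0-1): L=5.9192, (cx,cy)=(0.3941,0.9190)
member 1 (0-2): L=4.9360, (cx,cy)=(1.0000,0.0000)
member 2 (1-2): L=6.0307, (cx,cy)=(0.4316,-0.9021)
member 3 (1-3): L=5.5671, (cx,cy)=(1.0000,-0.0072)
member 4 (2-3): L=6.1600, (cx,cy)=(0.4812,0.8766)
solve A·x = −loads:
  F[0-1] = +1632.8882 N (tension)
  F[0-2] = +891.8876 N (tension)
  F[1-2] = -2881.4240 N (compression)
  F[1-3] = -907.0845 N (compression)
  F[2-3] = -731.1519 N (compression)
  Rx@0 = -1535.4800 N
  Ry@0 = -1500.7041 N
  Ry@2 = +3240.1441 N

-2881.424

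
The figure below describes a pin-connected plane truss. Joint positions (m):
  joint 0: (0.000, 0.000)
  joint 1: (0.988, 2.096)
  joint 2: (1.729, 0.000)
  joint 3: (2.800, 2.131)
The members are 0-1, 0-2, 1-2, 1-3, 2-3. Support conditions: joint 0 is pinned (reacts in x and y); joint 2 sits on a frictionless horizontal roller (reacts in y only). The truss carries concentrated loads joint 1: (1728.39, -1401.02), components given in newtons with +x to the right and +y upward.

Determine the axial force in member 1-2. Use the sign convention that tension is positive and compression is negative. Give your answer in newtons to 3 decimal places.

-3071.484

N=4 nodes, M=5 members, R=3 reactions → 2N=8, M+R=8
member 0 (0-1): L=2.3172, (cx,cy)=(0.4264,0.9045)
member 1 (0-2): L=1.7290, (cx,cy)=(1.0000,0.0000)
member 2 (1-2): L=2.2231, (cx,cy)=(0.3333,-0.9428)
member 3 (1-3): L=1.8123, (cx,cy)=(0.9998,0.0193)
member 4 (2-3): L=2.3850, (cx,cy)=(0.4491,0.8935)
solve A·x = −loads:
  F[0-1] = +1652.5700 N (tension)
  F[0-2] = +1023.7691 N (tension)
  F[1-2] = -3071.4837 N (compression)
  F[1-3] = +0.0000 N (tension)
  F[2-3] = +0.0000 N (tension)
  Rx@0 = -1728.3900 N
  Ry@0 = -1494.8234 N
  Ry@2 = +2895.8434 N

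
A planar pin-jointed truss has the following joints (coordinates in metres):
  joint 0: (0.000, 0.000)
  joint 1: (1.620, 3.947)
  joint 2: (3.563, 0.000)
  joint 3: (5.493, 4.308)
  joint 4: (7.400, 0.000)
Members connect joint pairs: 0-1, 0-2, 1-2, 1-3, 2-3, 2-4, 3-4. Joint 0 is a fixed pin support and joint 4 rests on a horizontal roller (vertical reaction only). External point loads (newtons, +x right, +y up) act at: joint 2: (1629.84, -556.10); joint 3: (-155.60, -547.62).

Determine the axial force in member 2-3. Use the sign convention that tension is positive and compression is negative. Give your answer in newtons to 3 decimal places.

85.344

N=5 nodes, M=7 members, R=3 reactions → 2N=10, M+R=10
member 0 (0-1): L=4.2665, (cx,cy)=(0.3797,0.9251)
member 1 (0-2): L=3.5630, (cx,cy)=(1.0000,0.0000)
member 2 (1-2): L=4.3993, (cx,cy)=(0.4417,-0.8972)
member 3 (1-3): L=3.8898, (cx,cy)=(0.9957,0.0928)
member 4 (2-3): L=4.7206, (cx,cy)=(0.4088,0.9126)
member 5 (2-4): L=3.8370, (cx,cy)=(1.0000,0.0000)
member 6 (3-4): L=4.7112, (cx,cy)=(0.4048,-0.9144)
solve A·x = −loads:
  F[0-1] = -562.1528 N (compression)
  F[0-2] = +1687.6897 N (tension)
  F[1-2] = +533.0181 N (tension)
  F[1-3] = -450.8073 N (compression)
  F[2-3] = +85.3441 N (tension)
  F[2-4] = +258.3689 N (tension)
  F[3-4] = -638.2959 N (compression)
  Rx@0 = -1474.2400 N
  Ry@0 = +520.0530 N
  Ry@4 = +583.6670 N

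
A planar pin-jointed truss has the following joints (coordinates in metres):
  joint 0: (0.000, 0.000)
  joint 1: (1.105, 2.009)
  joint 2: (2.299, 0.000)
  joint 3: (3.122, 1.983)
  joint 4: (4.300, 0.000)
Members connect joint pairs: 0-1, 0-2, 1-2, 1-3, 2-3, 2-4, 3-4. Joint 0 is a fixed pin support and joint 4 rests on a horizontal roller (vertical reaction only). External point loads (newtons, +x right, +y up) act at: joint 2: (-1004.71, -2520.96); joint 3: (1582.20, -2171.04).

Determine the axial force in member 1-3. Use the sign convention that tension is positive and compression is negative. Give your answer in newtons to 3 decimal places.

N=5 nodes, M=7 members, R=3 reactions → 2N=10, M+R=10
member 0 (0-1): L=2.2928, (cx,cy)=(0.4819,0.8762)
member 1 (0-2): L=2.2990, (cx,cy)=(1.0000,0.0000)
member 2 (1-2): L=2.3370, (cx,cy)=(0.5109,-0.8596)
member 3 (1-3): L=2.0172, (cx,cy)=(0.9999,-0.0129)
member 4 (2-3): L=2.1470, (cx,cy)=(0.3833,0.9236)
member 5 (2-4): L=2.0010, (cx,cy)=(1.0000,0.0000)
member 6 (3-4): L=2.3065, (cx,cy)=(0.5107,-0.8597)
solve A·x = −loads:
  F[0-1] = -1184.9236 N (compression)
  F[0-2] = +1148.5467 N (tension)
  F[1-2] = +1225.7161 N (tension)
  F[1-3] = -1197.3801 N (compression)
  F[2-3] = +1588.6392 N (tension)
  F[2-4] = +2170.5152 N (tension)
  F[3-4] = -4249.8368 N (compression)
  Rx@0 = -577.4900 N
  Ry@0 = +1038.2380 N
  Ry@4 = +3653.7620 N

-1197.380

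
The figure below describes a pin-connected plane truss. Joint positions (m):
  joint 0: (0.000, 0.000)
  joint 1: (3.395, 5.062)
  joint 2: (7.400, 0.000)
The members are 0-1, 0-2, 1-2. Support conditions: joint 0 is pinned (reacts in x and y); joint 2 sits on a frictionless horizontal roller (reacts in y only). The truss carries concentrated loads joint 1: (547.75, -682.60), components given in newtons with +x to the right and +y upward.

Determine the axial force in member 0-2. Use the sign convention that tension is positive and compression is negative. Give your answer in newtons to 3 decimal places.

544.225

N=3 nodes, M=3 members, R=3 reactions → 2N=6, M+R=6
member 0 (0-1): L=6.0951, (cx,cy)=(0.5570,0.8305)
member 1 (0-2): L=7.4000, (cx,cy)=(1.0000,0.0000)
member 2 (1-2): L=6.4548, (cx,cy)=(0.6205,-0.7842)
solve A·x = −loads:
  F[0-1] = +6.3292 N (tension)
  F[0-2] = +544.2246 N (tension)
  F[1-2] = -877.1128 N (compression)
  Rx@0 = -547.7500 N
  Ry@0 = -5.2564 N
  Ry@2 = +687.8564 N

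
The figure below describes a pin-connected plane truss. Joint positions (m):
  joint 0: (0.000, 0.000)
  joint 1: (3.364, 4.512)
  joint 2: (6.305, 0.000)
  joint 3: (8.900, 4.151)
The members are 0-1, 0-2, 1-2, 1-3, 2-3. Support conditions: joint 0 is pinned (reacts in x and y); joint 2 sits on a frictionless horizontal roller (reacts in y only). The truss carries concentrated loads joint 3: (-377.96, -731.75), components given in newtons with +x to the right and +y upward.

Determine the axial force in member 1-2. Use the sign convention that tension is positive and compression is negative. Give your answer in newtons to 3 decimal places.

N=4 nodes, M=5 members, R=3 reactions → 2N=8, M+R=8
member 0 (0-1): L=5.6280, (cx,cy)=(0.5977,0.8017)
member 1 (0-2): L=6.3050, (cx,cy)=(1.0000,0.0000)
member 2 (1-2): L=5.3859, (cx,cy)=(0.5461,-0.8377)
member 3 (1-3): L=5.5478, (cx,cy)=(0.9979,-0.0651)
member 4 (2-3): L=4.8954, (cx,cy)=(0.5301,0.8479)
solve A·x = −loads:
  F[0-1] = +65.2812 N (tension)
  F[0-2] = -416.9801 N (compression)
  F[1-2] = -68.4178 N (compression)
  F[1-3] = +76.5425 N (tension)
  F[2-3] = -857.0990 N (compression)
  Rx@0 = +377.9600 N
  Ry@0 = -52.3361 N
  Ry@2 = +784.0861 N

-68.418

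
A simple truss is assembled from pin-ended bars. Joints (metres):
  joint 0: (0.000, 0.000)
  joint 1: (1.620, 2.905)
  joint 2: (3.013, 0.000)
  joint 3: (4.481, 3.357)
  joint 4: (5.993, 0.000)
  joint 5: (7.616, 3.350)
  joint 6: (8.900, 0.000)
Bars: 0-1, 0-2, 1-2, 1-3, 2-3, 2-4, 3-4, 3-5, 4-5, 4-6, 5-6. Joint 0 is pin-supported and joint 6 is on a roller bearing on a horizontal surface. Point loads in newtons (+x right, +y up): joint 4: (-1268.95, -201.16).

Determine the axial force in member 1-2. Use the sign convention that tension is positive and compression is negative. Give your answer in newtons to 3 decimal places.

61.769

N=7 nodes, M=11 members, R=3 reactions → 2N=14, M+R=14
member 0 (0-1): L=3.3262, (cx,cy)=(0.4870,0.8734)
member 1 (0-2): L=3.0130, (cx,cy)=(1.0000,0.0000)
member 2 (1-2): L=3.2217, (cx,cy)=(0.4324,-0.9017)
member 3 (1-3): L=2.8965, (cx,cy)=(0.9877,0.1561)
member 4 (2-3): L=3.6639, (cx,cy)=(0.4007,0.9162)
member 5 (2-4): L=2.9800, (cx,cy)=(1.0000,0.0000)
member 6 (3-4): L=3.6818, (cx,cy)=(0.4107,-0.9118)
member 7 (3-5): L=3.1350, (cx,cy)=(1.0000,-0.0022)
member 8 (4-5): L=3.7224, (cx,cy)=(0.4360,0.8999)
member 9 (4-6): L=2.9070, (cx,cy)=(1.0000,0.0000)
member 10 (5-6): L=3.5876, (cx,cy)=(0.3579,-0.9338)
solve A·x = −loads:
  F[0-1] = -75.2307 N (compression)
  F[0-2] = -1232.3092 N (compression)
  F[1-2] = +61.7689 N (tension)
  F[1-3] = -64.1341 N (compression)
  F[2-3] = -60.7891 N (compression)
  F[2-4] = -1181.2458 N (compression)
  F[3-4] = +72.3492 N (tension)
  F[3-5] = -117.4161 N (compression)
  F[4-5] = +150.2237 N (tension)
  F[4-6] = +51.9178 N (tension)
  F[5-6] = -145.0641 N (compression)
  Rx@0 = +1268.9500 N
  Ry@0 = +65.7047 N
  Ry@6 = +135.4553 N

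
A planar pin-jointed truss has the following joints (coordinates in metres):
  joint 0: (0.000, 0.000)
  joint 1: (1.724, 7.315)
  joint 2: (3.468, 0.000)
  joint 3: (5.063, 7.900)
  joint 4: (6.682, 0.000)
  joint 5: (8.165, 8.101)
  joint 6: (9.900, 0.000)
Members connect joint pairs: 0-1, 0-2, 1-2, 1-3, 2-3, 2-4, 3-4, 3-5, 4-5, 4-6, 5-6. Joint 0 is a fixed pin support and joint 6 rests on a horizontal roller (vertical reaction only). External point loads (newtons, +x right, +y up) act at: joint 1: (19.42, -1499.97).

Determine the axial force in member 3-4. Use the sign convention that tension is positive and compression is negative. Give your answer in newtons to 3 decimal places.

-288.610

N=7 nodes, M=11 members, R=3 reactions → 2N=14, M+R=14
member 0 (0-1): L=7.5154, (cx,cy)=(0.2294,0.9733)
member 1 (0-2): L=3.4680, (cx,cy)=(1.0000,0.0000)
member 2 (1-2): L=7.5200, (cx,cy)=(0.2319,-0.9727)
member 3 (1-3): L=3.3899, (cx,cy)=(0.9850,0.1726)
member 4 (2-3): L=8.0594, (cx,cy)=(0.1979,0.9802)
member 5 (2-4): L=3.2140, (cx,cy)=(1.0000,0.0000)
member 6 (3-4): L=8.0642, (cx,cy)=(0.2008,-0.9796)
member 7 (3-5): L=3.1085, (cx,cy)=(0.9979,0.0647)
member 8 (4-5): L=8.2356, (cx,cy)=(0.1801,0.9837)
member 9 (4-6): L=3.2180, (cx,cy)=(1.0000,0.0000)
member 10 (5-6): L=8.2847, (cx,cy)=(0.2094,-0.9778)
solve A·x = −loads:
  F[0-1] = -1257.9595 N (compression)
  F[0-2] = +307.9900 N (tension)
  F[1-2] = -325.1697 N (compression)
  F[1-3] = -236.1211 N (compression)
  F[2-3] = +322.6868 N (tension)
  F[2-4] = +168.7171 N (tension)
  F[3-4] = -288.6102 N (compression)
  F[3-5] = -111.0068 N (compression)
  F[4-5] = +287.4325 N (tension)
  F[4-6] = +59.0162 N (tension)
  F[5-6] = -281.8050 N (compression)
  Rx@0 = -19.4200 N
  Ry@0 = +1224.4139 N
  Ry@6 = +275.5561 N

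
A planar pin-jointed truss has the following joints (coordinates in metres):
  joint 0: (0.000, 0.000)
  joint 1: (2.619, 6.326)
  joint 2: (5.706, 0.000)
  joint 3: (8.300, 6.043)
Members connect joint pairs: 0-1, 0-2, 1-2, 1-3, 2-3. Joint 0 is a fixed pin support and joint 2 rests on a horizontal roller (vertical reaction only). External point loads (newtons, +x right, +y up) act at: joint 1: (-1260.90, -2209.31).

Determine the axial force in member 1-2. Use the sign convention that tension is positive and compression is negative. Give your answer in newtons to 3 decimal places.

N=4 nodes, M=5 members, R=3 reactions → 2N=8, M+R=8
member 0 (0-1): L=6.8467, (cx,cy)=(0.3825,0.9239)
member 1 (0-2): L=5.7060, (cx,cy)=(1.0000,0.0000)
member 2 (1-2): L=7.0390, (cx,cy)=(0.4386,-0.8987)
member 3 (1-3): L=5.6880, (cx,cy)=(0.9988,-0.0498)
member 4 (2-3): L=6.5762, (cx,cy)=(0.3945,0.9189)
solve A·x = −loads:
  F[0-1] = -2806.6142 N (compression)
  F[0-2] = -187.3154 N (compression)
  F[1-2] = +427.1193 N (tension)
  F[1-3] = +0.0000 N (tension)
  F[2-3] = -0.0000 N (compression)
  Rx@0 = +1260.9000 N
  Ry@0 = +2593.1639 N
  Ry@2 = -383.8539 N

427.119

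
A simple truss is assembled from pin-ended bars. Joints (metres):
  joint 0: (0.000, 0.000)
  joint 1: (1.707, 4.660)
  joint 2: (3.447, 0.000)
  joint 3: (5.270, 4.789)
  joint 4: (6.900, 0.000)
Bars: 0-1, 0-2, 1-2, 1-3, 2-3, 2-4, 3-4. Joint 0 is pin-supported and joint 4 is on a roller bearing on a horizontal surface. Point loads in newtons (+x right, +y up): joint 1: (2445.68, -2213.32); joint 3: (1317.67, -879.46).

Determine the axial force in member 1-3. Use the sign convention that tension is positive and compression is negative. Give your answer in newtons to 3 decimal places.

N=5 nodes, M=7 members, R=3 reactions → 2N=10, M+R=10
member 0 (0-1): L=4.9628, (cx,cy)=(0.3440,0.9390)
member 1 (0-2): L=3.4470, (cx,cy)=(1.0000,0.0000)
member 2 (1-2): L=4.9743, (cx,cy)=(0.3498,-0.9368)
member 3 (1-3): L=3.5653, (cx,cy)=(0.9993,0.0362)
member 4 (2-3): L=5.1242, (cx,cy)=(0.3558,0.9346)
member 5 (2-4): L=3.4530, (cx,cy)=(1.0000,0.0000)
member 6 (3-4): L=5.0588, (cx,cy)=(0.3222,-0.9467)
solve A·x = −loads:
  F[0-1] = +737.7533 N (tension)
  F[0-2] = +3509.5934 N (tension)
  F[1-2] = -3144.2384 N (compression)
  F[1-3] = -1092.7805 N (compression)
  F[2-3] = +3151.7967 N (tension)
  F[2-4] = +1288.4519 N (tension)
  F[3-4] = -3998.7827 N (compression)
  Rx@0 = -3763.3500 N
  Ry@0 = -692.7391 N
  Ry@4 = +3785.5191 N

-1092.781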